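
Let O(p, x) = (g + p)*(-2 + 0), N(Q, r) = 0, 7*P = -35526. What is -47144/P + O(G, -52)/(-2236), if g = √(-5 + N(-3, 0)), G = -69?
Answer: 183248825/19859034 + I*√5/1118 ≈ 9.2275 + 0.0020001*I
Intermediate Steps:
P = -35526/7 (P = (⅐)*(-35526) = -35526/7 ≈ -5075.1)
g = I*√5 (g = √(-5 + 0) = √(-5) = I*√5 ≈ 2.2361*I)
O(p, x) = -2*p - 2*I*√5 (O(p, x) = (I*√5 + p)*(-2 + 0) = (p + I*√5)*(-2) = -2*p - 2*I*√5)
-47144/P + O(G, -52)/(-2236) = -47144/(-35526/7) + (-2*(-69) - 2*I*√5)/(-2236) = -47144*(-7/35526) + (138 - 2*I*√5)*(-1/2236) = 165004/17763 + (-69/1118 + I*√5/1118) = 183248825/19859034 + I*√5/1118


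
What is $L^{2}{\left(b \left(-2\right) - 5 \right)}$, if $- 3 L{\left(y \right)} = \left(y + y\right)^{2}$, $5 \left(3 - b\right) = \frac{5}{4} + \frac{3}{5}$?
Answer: $\frac{7695324729}{390625} \approx 19700.0$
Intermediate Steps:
$b = \frac{263}{100}$ ($b = 3 - \frac{\frac{5}{4} + \frac{3}{5}}{5} = 3 - \frac{37}{100} = \frac{263}{100} \approx 2.63$)
$L{\left(y \right)} = - \frac{4 y^{2}}{3}$ ($L{\left(y \right)} = - \frac{\left(y + y\right)^{2}}{3} = - \frac{\left(2 y\right)^{2}}{3} = - \frac{4 y^{2}}{3}$)
$L^{2}{\left(b \left(-2\right) - 5 \right)} = \left(- \frac{4 \left(\frac{263}{100} \left(-2\right) - 5\right)^{2}}{3}\right)^{2} = \left(- \frac{4 \left(- \frac{263}{50} - 5\right)^{2}}{3}\right)^{2} = \left(- \frac{4 \left(- \frac{513}{50}\right)^{2}}{3}\right)^{2} = \left(\left(- \frac{4}{3}\right) \frac{263169}{2500}\right)^{2} = \left(- \frac{87723}{625}\right)^{2} = \frac{7695324729}{390625}$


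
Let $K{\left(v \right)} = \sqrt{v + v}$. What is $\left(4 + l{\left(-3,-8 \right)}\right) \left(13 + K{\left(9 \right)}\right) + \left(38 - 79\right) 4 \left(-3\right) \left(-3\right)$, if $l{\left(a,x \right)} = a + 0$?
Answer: $-1463 + 3 \sqrt{2} \approx -1458.8$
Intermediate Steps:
$K{\left(v \right)} = \sqrt{2} \sqrt{v}$ ($K{\left(v \right)} = \sqrt{2 v} = \sqrt{2} \sqrt{v}$)
$l{\left(a,x \right)} = a$
$\left(4 + l{\left(-3,-8 \right)}\right) \left(13 + K{\left(9 \right)}\right) + \left(38 - 79\right) 4 \left(-3\right) \left(-3\right) = \left(4 - 3\right) \left(13 + \sqrt{2} \sqrt{9}\right) + \left(38 - 79\right) 4 \left(-3\right) \left(-3\right) = 1 \left(13 + \sqrt{2} \cdot 3\right) + \left(38 - 79\right) \left(\left(-12\right) \left(-3\right)\right) = 1 \left(13 + 3 \sqrt{2}\right) - 1476 = \left(13 + 3 \sqrt{2}\right) - 1476 = -1463 + 3 \sqrt{2}$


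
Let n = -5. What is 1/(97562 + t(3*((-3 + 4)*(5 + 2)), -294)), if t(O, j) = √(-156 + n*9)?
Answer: 97562/9518344045 - I*√201/9518344045 ≈ 1.025e-5 - 1.4895e-9*I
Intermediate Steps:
t(O, j) = I*√201 (t(O, j) = √(-156 - 5*9) = √(-156 - 45) = √(-201) = I*√201)
1/(97562 + t(3*((-3 + 4)*(5 + 2)), -294)) = 1/(97562 + I*√201)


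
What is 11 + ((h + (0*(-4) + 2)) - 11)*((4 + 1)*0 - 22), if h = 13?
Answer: -77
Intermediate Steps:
11 + ((h + (0*(-4) + 2)) - 11)*((4 + 1)*0 - 22) = 11 + ((13 + (0*(-4) + 2)) - 11)*((4 + 1)*0 - 22) = 11 + ((13 + (0 + 2)) - 11)*(5*0 - 22) = 11 + ((13 + 2) - 11)*(0 - 22) = 11 + (15 - 11)*(-22) = 11 + 4*(-22) = 11 - 88 = -77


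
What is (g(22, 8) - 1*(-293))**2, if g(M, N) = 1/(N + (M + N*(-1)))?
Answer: 41563809/484 ≈ 85876.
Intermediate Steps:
g(M, N) = 1/M (g(M, N) = 1/(N + (M - N)) = 1/M)
(g(22, 8) - 1*(-293))**2 = (1/22 - 1*(-293))**2 = (1/22 + 293)**2 = (6447/22)**2 = 41563809/484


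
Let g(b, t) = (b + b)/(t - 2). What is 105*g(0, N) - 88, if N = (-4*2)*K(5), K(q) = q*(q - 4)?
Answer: -88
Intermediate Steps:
K(q) = q*(-4 + q)
N = -40 (N = (-4*2)*(5*(-4 + 5)) = -40 ≈ -40.000)
g(b, t) = 2*b/(-2 + t) (g(b, t) = (2*b)/(-2 + t) = 2*b/(-2 + t))
105*g(0, N) - 88 = 105*(2*0/(-2 - 40)) - 88 = 105*(2*0/(-42)) - 88 = 105*(2*0*(-1/42)) - 88 = 105*0 - 88 = 0 - 88 = -88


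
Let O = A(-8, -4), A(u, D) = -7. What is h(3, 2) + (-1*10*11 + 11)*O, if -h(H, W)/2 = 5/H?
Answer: 2069/3 ≈ 689.67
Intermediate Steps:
O = -7
h(H, W) = -10/H
h(3, 2) + (-1*10*11 + 11)*O = -10/3 + (-1*10*11 + 11)*(-7) = -10*⅓ + (-10*11 + 11)*(-7) = -10/3 + (-110 + 11)*(-7) = -10/3 - 99*(-7) = -10/3 + 693 = 2069/3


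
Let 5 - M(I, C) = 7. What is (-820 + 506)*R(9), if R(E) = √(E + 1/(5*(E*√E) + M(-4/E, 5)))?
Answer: -314*√159334/133 ≈ -942.39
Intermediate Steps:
M(I, C) = -2 (M(I, C) = 5 - 1*7 = 5 - 7 = -2)
R(E) = √(E + 1/(-2 + 5*E^(3/2))) (R(E) = √(E + 1/(5*(E*√E) - 2)) = √(E + 1/(5*E^(3/2) - 2)) = √(E + 1/(-2 + 5*E^(3/2))))
(-820 + 506)*R(9) = (-820 + 506)*√((1 + 9*(-2 + 5*9^(3/2)))/(-2 + 5*9^(3/2))) = -314*√(1 + 9*(-2 + 5*27))/√(-2 + 5*27) = -314*√(1 + 9*(-2 + 135))/√(-2 + 135) = -314*√133*√(1 + 9*133)/133 = -314*√133*√(1 + 1197)/133 = -314*√159334/133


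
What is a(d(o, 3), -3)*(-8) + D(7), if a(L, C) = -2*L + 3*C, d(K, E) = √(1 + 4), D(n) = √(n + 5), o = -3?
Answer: 72 + 2*√3 + 16*√5 ≈ 111.24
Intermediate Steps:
D(n) = √(5 + n)
d(K, E) = √5
a(d(o, 3), -3)*(-8) + D(7) = (-2*√5 + 3*(-3))*(-8) + √(5 + 7) = (-2*√5 - 9)*(-8) + √12 = (-9 - 2*√5)*(-8) + 2*√3 = (72 + 16*√5) + 2*√3 = 72 + 2*√3 + 16*√5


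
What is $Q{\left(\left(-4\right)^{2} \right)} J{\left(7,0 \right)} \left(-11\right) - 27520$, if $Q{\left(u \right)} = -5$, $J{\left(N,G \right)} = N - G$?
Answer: $-27135$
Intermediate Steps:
$Q{\left(\left(-4\right)^{2} \right)} J{\left(7,0 \right)} \left(-11\right) - 27520 = - 5 \left(7 - 0\right) \left(-11\right) - 27520 = - 5 \left(7 + 0\right) \left(-11\right) - 27520 = \left(-5\right) 7 \left(-11\right) - 27520 = \left(-35\right) \left(-11\right) - 27520 = 385 - 27520 = -27135$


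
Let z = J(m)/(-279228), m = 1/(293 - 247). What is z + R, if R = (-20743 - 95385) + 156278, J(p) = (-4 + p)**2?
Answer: 7907494951237/196948816 ≈ 40150.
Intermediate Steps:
m = 1/46 ≈ 0.021739
R = 40150 (R = -116128 + 156278 = 40150)
z = -11163/196948816 (z = (-4 + 1/46)**2/(-279228) = (-183/46)**2*(-1/279228) = (33489/2116)*(-1/279228) = -11163/196948816 ≈ -5.6680e-5)
z + R = -11163/196948816 + 40150 = 7907494951237/196948816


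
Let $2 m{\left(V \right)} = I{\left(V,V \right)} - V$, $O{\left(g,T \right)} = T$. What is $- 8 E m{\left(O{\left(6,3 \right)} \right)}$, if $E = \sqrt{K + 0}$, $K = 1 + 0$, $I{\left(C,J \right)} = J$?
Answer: $0$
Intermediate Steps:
$K = 1$
$m{\left(V \right)} = 0$ ($m{\left(V \right)} = \frac{V - V}{2} = \frac{1}{2} \cdot 0 = 0$)
$E = 1$ ($E = \sqrt{1 + 0} = \sqrt{1} = 1$)
$- 8 E m{\left(O{\left(6,3 \right)} \right)} = \left(-8\right) 1 \cdot 0 = \left(-8\right) 0 = 0$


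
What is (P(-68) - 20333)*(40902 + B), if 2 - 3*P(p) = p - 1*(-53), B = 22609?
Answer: -3873027802/3 ≈ -1.2910e+9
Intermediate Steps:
P(p) = -17 - p/3 (P(p) = 2/3 - (p - 1*(-53))/3 = 2/3 - (p + 53)/3 = 2/3 - (53 + p)/3 = 2/3 + (-53/3 - p/3) = -17 - p/3)
(P(-68) - 20333)*(40902 + B) = ((-17 - 1/3*(-68)) - 20333)*(40902 + 22609) = ((-17 + 68/3) - 20333)*63511 = (17/3 - 20333)*63511 = -60982/3*63511 = -3873027802/3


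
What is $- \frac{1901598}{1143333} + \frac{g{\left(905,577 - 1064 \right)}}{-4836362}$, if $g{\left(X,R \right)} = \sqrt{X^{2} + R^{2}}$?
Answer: $- \frac{633866}{381111} - \frac{\sqrt{1056194}}{4836362} \approx -1.6634$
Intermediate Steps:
$g{\left(X,R \right)} = \sqrt{R^{2} + X^{2}}$
$- \frac{1901598}{1143333} + \frac{g{\left(905,577 - 1064 \right)}}{-4836362} = - \frac{1901598}{1143333} + \frac{\sqrt{\left(577 - 1064\right)^{2} + 905^{2}}}{-4836362} = \left(-1901598\right) \frac{1}{1143333} + \sqrt{\left(-487\right)^{2} + 819025} \left(- \frac{1}{4836362}\right) = - \frac{633866}{381111} + \sqrt{237169 + 819025} \left(- \frac{1}{4836362}\right) = - \frac{633866}{381111} + \sqrt{1056194} \left(- \frac{1}{4836362}\right) = - \frac{633866}{381111} - \frac{\sqrt{1056194}}{4836362}$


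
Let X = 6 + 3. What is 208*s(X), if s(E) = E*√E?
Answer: 5616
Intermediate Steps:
X = 9
s(E) = E^(3/2)
208*s(X) = 208*9^(3/2) = 208*27 = 5616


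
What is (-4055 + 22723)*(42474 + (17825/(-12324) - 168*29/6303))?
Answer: 394795923988325/497937 ≈ 7.9286e+8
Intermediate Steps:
(-4055 + 22723)*(42474 + (17825/(-12324) - 168*29/6303)) = 18668*(42474 + (17825*(-1/12324) - 4872*1/6303)) = 18668*(42474 + (-17825/12324 - 1624/2101)) = 18668*(42474 - 57464501/25892724) = 18668*(1099710094675/25892724) = 394795923988325/497937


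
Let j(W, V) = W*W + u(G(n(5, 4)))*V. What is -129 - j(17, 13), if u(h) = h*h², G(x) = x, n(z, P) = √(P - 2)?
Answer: -418 - 26*√2 ≈ -454.77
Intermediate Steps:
n(z, P) = √(-2 + P)
u(h) = h³
j(W, V) = W² + 2*V*√2 (j(W, V) = W*W + (√(-2 + 4))³*V = W² + (√2)³*V = W² + (2*√2)*V = W² + 2*V*√2)
-129 - j(17, 13) = -129 - (17² + 2*13*√2) = -129 - (289 + 26*√2) = -129 + (-289 - 26*√2) = -418 - 26*√2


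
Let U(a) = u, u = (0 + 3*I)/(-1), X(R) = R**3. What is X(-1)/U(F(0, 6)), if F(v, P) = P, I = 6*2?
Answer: 1/36 ≈ 0.027778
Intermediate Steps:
I = 12
u = -36 (u = (0 + 3*12)/(-1) = (0 + 36)*(-1) = 36*(-1) = -36)
U(a) = -36
X(-1)/U(F(0, 6)) = (-1)**3/(-36) = -1*(-1/36) = 1/36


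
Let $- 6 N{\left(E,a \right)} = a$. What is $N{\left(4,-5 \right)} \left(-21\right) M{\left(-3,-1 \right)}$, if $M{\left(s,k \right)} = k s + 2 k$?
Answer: $- \frac{35}{2} \approx -17.5$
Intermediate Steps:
$M{\left(s,k \right)} = 2 k + k s$
$N{\left(E,a \right)} = - \frac{a}{6}$
$N{\left(4,-5 \right)} \left(-21\right) M{\left(-3,-1 \right)} = \left(- \frac{1}{6}\right) \left(-5\right) \left(-21\right) \left(- (2 - 3)\right) = \frac{5}{6} \left(-21\right) \left(\left(-1\right) \left(-1\right)\right) = \left(- \frac{35}{2}\right) 1 = - \frac{35}{2}$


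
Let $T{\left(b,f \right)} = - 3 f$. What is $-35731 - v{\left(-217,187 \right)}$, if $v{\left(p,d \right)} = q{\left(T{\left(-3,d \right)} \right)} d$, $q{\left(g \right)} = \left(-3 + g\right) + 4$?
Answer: $68989$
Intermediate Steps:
$q{\left(g \right)} = 1 + g$
$v{\left(p,d \right)} = d \left(1 - 3 d\right)$ ($v{\left(p,d \right)} = \left(1 - 3 d\right) d = d \left(1 - 3 d\right)$)
$-35731 - v{\left(-217,187 \right)} = -35731 - 187 \left(1 - 561\right) = -35731 - 187 \left(-560\right) = -35731 - -104720 = -35731 + 104720 = 68989$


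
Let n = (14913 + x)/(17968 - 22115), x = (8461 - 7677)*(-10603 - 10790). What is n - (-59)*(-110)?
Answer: -10156831/4147 ≈ -2449.2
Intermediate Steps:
x = -16772112 (x = 784*(-21393) = -16772112)
n = 16757199/4147 (n = (14913 - 16772112)/(17968 - 22115) = -16757199/(-4147) = -16757199*(-1/4147) = 16757199/4147 ≈ 4040.8)
n - (-59)*(-110) = 16757199/4147 - (-59)*(-110) = 16757199/4147 - 1*6490 = 16757199/4147 - 6490 = -10156831/4147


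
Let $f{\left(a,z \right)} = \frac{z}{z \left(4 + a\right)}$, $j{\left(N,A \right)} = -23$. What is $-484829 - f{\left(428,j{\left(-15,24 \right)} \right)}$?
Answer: $- \frac{209446129}{432} \approx -4.8483 \cdot 10^{5}$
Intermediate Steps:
$f{\left(a,z \right)} = \frac{1}{4 + a}$ ($f{\left(a,z \right)} = z \frac{1}{z \left(4 + a\right)} = \frac{1}{4 + a}$)
$-484829 - f{\left(428,j{\left(-15,24 \right)} \right)} = -484829 - \frac{1}{4 + 428} = -484829 - \frac{1}{432} = - \frac{209446129}{432}$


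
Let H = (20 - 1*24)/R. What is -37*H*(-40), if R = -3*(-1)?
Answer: -5920/3 ≈ -1973.3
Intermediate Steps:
R = 3
H = -4/3 (H = (20 - 1*24)/3 = (20 - 24)*(⅓) = -4*⅓ = -4/3 ≈ -1.3333)
-37*H*(-40) = -37*(-4/3)*(-40) = (148/3)*(-40) = -5920/3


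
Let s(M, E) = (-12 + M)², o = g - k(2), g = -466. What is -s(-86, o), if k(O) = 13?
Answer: -9604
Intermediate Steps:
o = -479 (o = -466 - 1*13 = -466 - 13 = -479)
-s(-86, o) = -(-12 - 86)² = -1*(-98)² = -1*9604 = -9604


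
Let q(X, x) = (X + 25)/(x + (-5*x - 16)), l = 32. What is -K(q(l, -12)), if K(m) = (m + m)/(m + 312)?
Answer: -38/3347 ≈ -0.011353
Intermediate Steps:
q(X, x) = (25 + X)/(-16 - 4*x) (q(X, x) = (25 + X)/(x + (-16 - 5*x)) = (25 + X)/(-16 - 4*x))
K(m) = 2*m/(312 + m) (K(m) = (2*m)/(312 + m) = 2*m/(312 + m))
-K(q(l, -12)) = -2*(-25 - 1*32)/(4*(4 - 12))/(312 + (-25 - 1*32)/(4*(4 - 12))) = -2*(¼)*(-25 - 32)/(-8)/(312 + (¼)*(-25 - 32)/(-8)) = -2*(¼)*(-⅛)*(-57)/(312 + (¼)*(-⅛)*(-57)) = -2*57/(32*(312 + 57/32)) = -2*57/(32*10041/32) = -2*57*32/(32*10041) = -1*38/3347 = -38/3347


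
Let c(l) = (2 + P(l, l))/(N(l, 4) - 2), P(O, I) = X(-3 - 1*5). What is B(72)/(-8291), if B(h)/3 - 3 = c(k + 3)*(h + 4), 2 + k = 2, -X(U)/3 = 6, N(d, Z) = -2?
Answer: -921/8291 ≈ -0.11108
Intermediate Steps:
X(U) = -18 (X(U) = -3*6 = -18)
P(O, I) = -18
k = 0 (k = -2 + 2 = 0)
c(l) = 4 (c(l) = (2 - 18)/(-2 - 2) = -16/(-4) = -16*(-¼) = 4)
B(h) = 57 + 12*h (B(h) = 9 + 3*(4*(h + 4)) = 9 + 3*(4*(4 + h)) = 9 + 3*(16 + 4*h) = 9 + (48 + 12*h) = 57 + 12*h)
B(72)/(-8291) = (57 + 12*72)/(-8291) = (57 + 864)*(-1/8291) = 921*(-1/8291) = -921/8291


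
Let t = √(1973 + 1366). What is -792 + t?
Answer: -792 + 3*√371 ≈ -734.22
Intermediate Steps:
t = 3*√371 (t = √3339 = 3*√371 ≈ 57.784)
-792 + t = -792 + 3*√371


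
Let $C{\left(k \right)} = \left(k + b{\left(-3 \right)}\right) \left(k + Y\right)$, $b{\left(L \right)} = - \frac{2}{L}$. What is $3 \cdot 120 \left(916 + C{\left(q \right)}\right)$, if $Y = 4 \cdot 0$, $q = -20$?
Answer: $468960$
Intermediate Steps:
$Y = 0$
$C{\left(k \right)} = k \left(\frac{2}{3} + k\right)$ ($C{\left(k \right)} = \left(k - \frac{2}{-3}\right) \left(k + 0\right) = \left(k - - \frac{2}{3}\right) k = \left(k + \frac{2}{3}\right) k = \left(\frac{2}{3} + k\right) k = k \left(\frac{2}{3} + k\right)$)
$3 \cdot 120 \left(916 + C{\left(q \right)}\right) = 3 \cdot 120 \left(916 + \frac{1}{3} \left(-20\right) \left(2 + 3 \left(-20\right)\right)\right) = 360 \left(916 + \frac{1}{3} \left(-20\right) \left(2 - 60\right)\right) = 360 \left(916 + \frac{1}{3} \left(-20\right) \left(-58\right)\right) = 360 \left(916 + \frac{1160}{3}\right) = 360 \cdot \frac{3908}{3} = 468960$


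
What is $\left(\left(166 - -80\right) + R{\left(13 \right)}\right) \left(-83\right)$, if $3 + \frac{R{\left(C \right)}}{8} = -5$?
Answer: $-15106$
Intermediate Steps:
$R{\left(C \right)} = -64$ ($R{\left(C \right)} = -24 + 8 \left(-5\right) = -24 - 40 = -64$)
$\left(\left(166 - -80\right) + R{\left(13 \right)}\right) \left(-83\right) = \left(\left(166 - -80\right) - 64\right) \left(-83\right) = \left(\left(166 + 80\right) - 64\right) \left(-83\right) = \left(246 - 64\right) \left(-83\right) = 182 \left(-83\right) = -15106$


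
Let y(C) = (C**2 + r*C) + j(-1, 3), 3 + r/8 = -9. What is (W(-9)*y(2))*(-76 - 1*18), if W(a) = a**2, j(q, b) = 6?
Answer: 1385748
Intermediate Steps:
r = -96 (r = -24 + 8*(-9) = -24 - 72 = -96)
y(C) = 6 + C**2 - 96*C (y(C) = (C**2 - 96*C) + 6 = 6 + C**2 - 96*C)
(W(-9)*y(2))*(-76 - 1*18) = ((-9)**2*(6 + 2**2 - 96*2))*(-76 - 1*18) = (81*(6 + 4 - 192))*(-76 - 18) = (81*(-182))*(-94) = -14742*(-94) = 1385748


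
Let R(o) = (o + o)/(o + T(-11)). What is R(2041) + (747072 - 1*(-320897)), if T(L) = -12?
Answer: 2166913183/2029 ≈ 1.0680e+6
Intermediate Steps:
R(o) = 2*o/(-12 + o) (R(o) = (o + o)/(o - 12) = (2*o)/(-12 + o) = 2*o/(-12 + o))
R(2041) + (747072 - 1*(-320897)) = 2*2041/(-12 + 2041) + (747072 - 1*(-320897)) = 2*2041/2029 + (747072 + 320897) = 2*2041*(1/2029) + 1067969 = 4082/2029 + 1067969 = 2166913183/2029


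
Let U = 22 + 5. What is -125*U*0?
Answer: 0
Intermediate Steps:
U = 27
-125*U*0 = -125*27*0 = -3375*0 = 0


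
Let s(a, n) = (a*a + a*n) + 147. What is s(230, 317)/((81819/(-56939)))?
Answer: -7171865623/81819 ≈ -87655.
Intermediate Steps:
s(a, n) = 147 + a² + a*n (s(a, n) = (a² + a*n) + 147 = 147 + a² + a*n)
s(230, 317)/((81819/(-56939))) = (147 + 230² + 230*317)/((81819/(-56939))) = (147 + 52900 + 72910)/((81819*(-1/56939))) = 125957/(-81819/56939) = 125957*(-56939/81819) = -7171865623/81819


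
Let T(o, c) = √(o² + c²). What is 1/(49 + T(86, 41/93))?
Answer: -423801/43203436 + 93*√63969685/43203436 ≈ 0.0074073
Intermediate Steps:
T(o, c) = √(c² + o²)
1/(49 + T(86, 41/93)) = 1/(49 + √((41/93)² + 86²)) = 1/(49 + √((41*(1/93))² + 7396)) = 1/(49 + √((41/93)² + 7396)) = 1/(49 + √(1681/8649 + 7396)) = 1/(49 + √(63969685/8649)) = 1/(49 + √63969685/93)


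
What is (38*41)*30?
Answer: 46740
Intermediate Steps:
(38*41)*30 = 1558*30 = 46740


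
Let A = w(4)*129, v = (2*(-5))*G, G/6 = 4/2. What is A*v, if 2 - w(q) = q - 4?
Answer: -30960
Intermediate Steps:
w(q) = 6 - q (w(q) = 2 - (q - 4) = 2 - (-4 + q) = 2 + (4 - q) = 6 - q)
G = 12 (G = 6*(4/2) = 6*(4*(1/2)) = 6*2 = 12)
v = -120 (v = (2*(-5))*12 = -10*12 = -120)
A = 258 (A = (6 - 1*4)*129 = (6 - 4)*129 = 2*129 = 258)
A*v = 258*(-120) = -30960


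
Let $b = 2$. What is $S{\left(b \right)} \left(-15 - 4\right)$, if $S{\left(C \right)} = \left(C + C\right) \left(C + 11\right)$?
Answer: $-988$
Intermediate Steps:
$S{\left(C \right)} = 2 C \left(11 + C\right)$
$S{\left(b \right)} \left(-15 - 4\right) = 2 \cdot 2 \left(11 + 2\right) \left(-15 - 4\right) = 2 \cdot 2 \cdot 13 \left(-19\right) = 52 \left(-19\right) = -988$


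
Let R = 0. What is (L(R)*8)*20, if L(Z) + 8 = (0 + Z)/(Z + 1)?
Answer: -1280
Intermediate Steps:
L(Z) = -8 + Z/(1 + Z) (L(Z) = -8 + (0 + Z)/(Z + 1) = -8 + Z/(1 + Z))
(L(R)*8)*20 = (((-8 - 7*0)/(1 + 0))*8)*20 = (((-8 + 0)/1)*8)*20 = ((1*(-8))*8)*20 = -8*8*20 = -64*20 = -1280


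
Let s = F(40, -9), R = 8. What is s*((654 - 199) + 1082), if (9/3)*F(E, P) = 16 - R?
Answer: 12296/3 ≈ 4098.7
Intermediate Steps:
F(E, P) = 8/3 (F(E, P) = (16 - 1*8)/3 = (16 - 8)/3 = (⅓)*8 = 8/3)
s = 8/3 ≈ 2.6667
s*((654 - 199) + 1082) = 8*((654 - 199) + 1082)/3 = 8*(455 + 1082)/3 = (8/3)*1537 = 12296/3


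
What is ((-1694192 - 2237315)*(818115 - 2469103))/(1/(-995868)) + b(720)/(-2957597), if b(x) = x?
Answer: -19118056663722316801712256/2957597 ≈ -6.4640e+18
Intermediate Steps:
((-1694192 - 2237315)*(818115 - 2469103))/(1/(-995868)) + b(720)/(-2957597) = ((-1694192 - 2237315)*(818115 - 2469103))/(1/(-995868)) + 720/(-2957597) = (-3931507*(-1650988))/(-1/995868) + 720*(-1/2957597) = 6490870878916*(-995868) - 720/2957597 = -6464050600444319088 - 720/2957597 = -19118056663722316801712256/2957597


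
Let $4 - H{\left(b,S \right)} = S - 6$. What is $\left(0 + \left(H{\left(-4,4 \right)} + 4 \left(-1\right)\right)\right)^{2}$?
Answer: $4$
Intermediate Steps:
$H{\left(b,S \right)} = 10 - S$ ($H{\left(b,S \right)} = 4 - \left(S - 6\right) = 4 - \left(-6 + S\right) = 10 - S$)
$\left(0 + \left(H{\left(-4,4 \right)} + 4 \left(-1\right)\right)\right)^{2} = \left(0 + \left(\left(10 - 4\right) + 4 \left(-1\right)\right)\right)^{2} = \left(0 + \left(\left(10 - 4\right) - 4\right)\right)^{2} = \left(0 + \left(6 - 4\right)\right)^{2} = \left(0 + 2\right)^{2} = 2^{2} = 4$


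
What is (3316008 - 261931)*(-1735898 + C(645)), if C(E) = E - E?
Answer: -5301566156146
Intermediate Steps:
C(E) = 0
(3316008 - 261931)*(-1735898 + C(645)) = (3316008 - 261931)*(-1735898 + 0) = 3054077*(-1735898) = -5301566156146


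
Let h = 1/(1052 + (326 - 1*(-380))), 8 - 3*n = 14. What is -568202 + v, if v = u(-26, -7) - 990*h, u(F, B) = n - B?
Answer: -166481886/293 ≈ -5.6820e+5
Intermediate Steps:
n = -2 (n = 8/3 - ⅓*14 = 8/3 - 14/3 = -2)
u(F, B) = -2 - B
h = 1/1758 (h = 1/(1052 + (326 + 380)) = 1/(1052 + 706) = 1/1758 ≈ 0.00056883)
v = 1300/293 (v = (-2 - 1*(-7)) - 990*1/1758 = (-2 + 7) - 165/293 = 5 - 165/293 = 1300/293 ≈ 4.4369)
-568202 + v = -568202 + 1300/293 = -166481886/293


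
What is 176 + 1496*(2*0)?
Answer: 176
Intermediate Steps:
176 + 1496*(2*0) = 176 + 1496*0 = 176 + 0 = 176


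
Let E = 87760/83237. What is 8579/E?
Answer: 714090223/87760 ≈ 8136.9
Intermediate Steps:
E = 87760/83237 (E = 87760*(1/83237) = 87760/83237 ≈ 1.0543)
8579/E = 8579/(87760/83237) = 8579*(83237/87760) = 714090223/87760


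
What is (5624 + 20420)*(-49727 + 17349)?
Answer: -843252632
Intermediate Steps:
(5624 + 20420)*(-49727 + 17349) = 26044*(-32378) = -843252632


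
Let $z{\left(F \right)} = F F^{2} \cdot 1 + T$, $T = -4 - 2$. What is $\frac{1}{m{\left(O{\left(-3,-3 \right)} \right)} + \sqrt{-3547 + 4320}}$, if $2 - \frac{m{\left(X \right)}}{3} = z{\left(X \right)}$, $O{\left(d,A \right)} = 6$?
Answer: $- \frac{624}{388603} - \frac{\sqrt{773}}{388603} \approx -0.0016773$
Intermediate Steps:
$T = -6$
$z{\left(F \right)} = -6 + F^{3}$ ($z{\left(F \right)} = F F^{2} \cdot 1 - 6 = F^{3} \cdot 1 - 6 = F^{3} - 6 = -6 + F^{3}$)
$m{\left(X \right)} = 24 - 3 X^{3}$ ($m{\left(X \right)} = 6 - 3 \left(-6 + X^{3}\right) = 6 - \left(-18 + 3 X^{3}\right) = 24 - 3 X^{3}$)
$\frac{1}{m{\left(O{\left(-3,-3 \right)} \right)} + \sqrt{-3547 + 4320}} = \frac{1}{\left(24 - 3 \cdot 6^{3}\right) + \sqrt{-3547 + 4320}} = \frac{1}{\left(24 - 648\right) + \sqrt{773}} = \frac{1}{-624 + \sqrt{773}}$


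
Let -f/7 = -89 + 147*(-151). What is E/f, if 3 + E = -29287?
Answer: -14645/78001 ≈ -0.18775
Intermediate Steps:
E = -29290 (E = -3 - 29287 = -29290)
f = 156002 (f = -7*(-89 + 147*(-151)) = -7*(-89 - 22197) = -7*(-22286) = 156002)
E/f = -29290/156002 = -29290*1/156002 = -14645/78001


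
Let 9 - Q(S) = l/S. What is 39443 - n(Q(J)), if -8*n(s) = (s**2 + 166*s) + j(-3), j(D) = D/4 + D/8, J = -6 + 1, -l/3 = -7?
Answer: 63581663/1600 ≈ 39739.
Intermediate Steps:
l = 21 (l = -3*(-7) = 21)
J = -5
Q(S) = 9 - 21/S
j(D) = 3*D/8 (j(D) = D*(1/4) + D*(1/8) = D/4 + D/8 = 3*D/8)
n(s) = 9/64 - 83*s/4 - s**2/8 (n(s) = -((s**2 + 166*s) + (3/8)*(-3))/8 = -((s**2 + 166*s) - 9/8)/8 = -(-9/8 + s**2 + 166*s)/8 = 9/64 - 83*s/4 - s**2/8)
39443 - n(Q(J)) = 39443 - (9/64 - 83*(9 - 21/(-5))/4 - (9 - 21/(-5))**2/8) = 39443 - (9/64 - 83*(9 - 21*(-1/5))/4 - (9 - 21*(-1/5))**2/8) = 39443 - (9/64 - 83*(9 + 21/5)/4 - (9 + 21/5)**2/8) = 39443 - (9/64 - 83/4*66/5 - (66/5)**2/8) = 39443 - (9/64 - 2739/10 - 1/8*4356/25) = 39443 - (9/64 - 2739/10 - 1089/50) = 39443 - 1*(-472863/1600) = 39443 + 472863/1600 = 63581663/1600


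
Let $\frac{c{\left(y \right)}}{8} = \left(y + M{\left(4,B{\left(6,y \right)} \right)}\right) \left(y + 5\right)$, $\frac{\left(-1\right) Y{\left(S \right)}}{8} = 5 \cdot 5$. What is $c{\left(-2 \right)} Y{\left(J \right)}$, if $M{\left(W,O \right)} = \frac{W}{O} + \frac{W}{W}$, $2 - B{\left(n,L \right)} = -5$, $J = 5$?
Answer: $\frac{14400}{7} \approx 2057.1$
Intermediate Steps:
$B{\left(n,L \right)} = 7$ ($B{\left(n,L \right)} = 2 - -5 = 2 + 5 = 7$)
$Y{\left(S \right)} = -200$ ($Y{\left(S \right)} = - 8 \cdot 5 \cdot 5 = \left(-8\right) 25 = -200$)
$M{\left(W,O \right)} = 1 + \frac{W}{O}$ ($M{\left(W,O \right)} = \frac{W}{O} + 1 = 1 + \frac{W}{O}$)
$c{\left(y \right)} = 8 \left(5 + y\right) \left(\frac{11}{7} + y\right)$ ($c{\left(y \right)} = 8 \left(y + \frac{7 + 4}{7}\right) \left(y + 5\right) = 8 \left(y + \frac{1}{7} \cdot 11\right) \left(5 + y\right) = 8 \left(y + \frac{11}{7}\right) \left(5 + y\right) = 8 \left(\frac{11}{7} + y\right) \left(5 + y\right) = 8 \left(5 + y\right) \left(\frac{11}{7} + y\right)$)
$c{\left(-2 \right)} Y{\left(J \right)} = \left(\frac{440}{7} + 8 \left(-2\right)^{2} + \frac{368}{7} \left(-2\right)\right) \left(-200\right) = \left(\frac{440}{7} + 8 \cdot 4 - \frac{736}{7}\right) \left(-200\right) = \left(\frac{440}{7} + 32 - \frac{736}{7}\right) \left(-200\right) = \left(- \frac{72}{7}\right) \left(-200\right) = \frac{14400}{7}$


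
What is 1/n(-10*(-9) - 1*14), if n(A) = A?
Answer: 1/76 ≈ 0.013158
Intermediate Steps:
1/n(-10*(-9) - 1*14) = 1/(-10*(-9) - 1*14) = 1/(90 - 14) = 1/76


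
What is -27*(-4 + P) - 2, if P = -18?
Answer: 592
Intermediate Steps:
-27*(-4 + P) - 2 = -27*(-4 - 18) - 2 = -27*(-22) - 2 = 594 - 2 = 592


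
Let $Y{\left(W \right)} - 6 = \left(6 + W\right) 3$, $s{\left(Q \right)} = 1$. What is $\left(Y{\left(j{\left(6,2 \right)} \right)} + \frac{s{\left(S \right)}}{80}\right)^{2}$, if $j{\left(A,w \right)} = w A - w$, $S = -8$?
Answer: $\frac{18671041}{6400} \approx 2917.4$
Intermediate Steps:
$j{\left(A,w \right)} = - w + A w$ ($j{\left(A,w \right)} = A w - w = - w + A w$)
$Y{\left(W \right)} = 24 + 3 W$ ($Y{\left(W \right)} = 6 + \left(6 + W\right) 3 = 6 + \left(18 + 3 W\right) = 24 + 3 W$)
$\left(Y{\left(j{\left(6,2 \right)} \right)} + \frac{s{\left(S \right)}}{80}\right)^{2} = \left(\left(24 + 3 \cdot 2 \left(-1 + 6\right)\right) + 1 \cdot \frac{1}{80}\right)^{2} = \left(\left(24 + 3 \cdot 2 \cdot 5\right) + 1 \cdot \frac{1}{80}\right)^{2} = \left(\left(24 + 3 \cdot 10\right) + \frac{1}{80}\right)^{2} = \left(\left(24 + 30\right) + \frac{1}{80}\right)^{2} = \left(54 + \frac{1}{80}\right)^{2} = \left(\frac{4321}{80}\right)^{2} = \frac{18671041}{6400}$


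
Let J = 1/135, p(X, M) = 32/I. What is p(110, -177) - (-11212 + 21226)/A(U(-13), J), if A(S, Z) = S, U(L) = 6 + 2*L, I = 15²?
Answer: 225379/450 ≈ 500.84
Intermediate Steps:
I = 225
p(X, M) = 32/225
J = 1/135 ≈ 0.0074074
p(110, -177) - (-11212 + 21226)/A(U(-13), J) = 32/225 - (-11212 + 21226)/(6 + 2*(-13)) = 32/225 - 10014/(6 - 26) = 32/225 - 10014/(-20) = 32/225 - 10014*(-1)/20 = 32/225 - 1*(-5007/10) = 32/225 + 5007/10 = 225379/450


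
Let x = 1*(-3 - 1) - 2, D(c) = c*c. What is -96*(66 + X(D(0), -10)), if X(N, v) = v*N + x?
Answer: -5760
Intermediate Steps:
D(c) = c**2
x = -6 (x = 1*(-4) - 2 = -4 - 2 = -6)
X(N, v) = -6 + N*v (X(N, v) = v*N - 6 = N*v - 6 = -6 + N*v)
-96*(66 + X(D(0), -10)) = -96*(66 + (-6 + 0**2*(-10))) = -96*(66 + (-6 + 0*(-10))) = -96*(66 + (-6 + 0)) = -96*(66 - 6) = -96*60 = -5760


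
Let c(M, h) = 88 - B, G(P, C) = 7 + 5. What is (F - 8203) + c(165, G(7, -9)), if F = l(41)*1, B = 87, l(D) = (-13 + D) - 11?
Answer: -8185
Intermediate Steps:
l(D) = -24 + D
G(P, C) = 12
F = 17 (F = (-24 + 41)*1 = 17*1 = 17)
c(M, h) = 1 (c(M, h) = 88 - 1*87 = 88 - 87 = 1)
(F - 8203) + c(165, G(7, -9)) = (17 - 8203) + 1 = -8186 + 1 = -8185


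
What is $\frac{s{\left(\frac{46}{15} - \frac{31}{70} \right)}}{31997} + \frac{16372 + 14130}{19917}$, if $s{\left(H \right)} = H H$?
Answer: $\frac{4782937089613}{3122692820100} \approx 1.5317$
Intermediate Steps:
$s{\left(H \right)} = H^{2}$
$\frac{s{\left(\frac{46}{15} - \frac{31}{70} \right)}}{31997} + \frac{16372 + 14130}{19917} = \frac{\left(\frac{46}{15} - \frac{31}{70}\right)^{2}}{31997} + \frac{16372 + 14130}{19917} = \left(46 \cdot \frac{1}{15} - \frac{31}{70}\right)^{2} \cdot \frac{1}{31997} + 30502 \cdot \frac{1}{19917} = \left(\frac{46}{15} - \frac{31}{70}\right)^{2} \cdot \frac{1}{31997} + \frac{30502}{19917} = \left(\frac{551}{210}\right)^{2} \cdot \frac{1}{31997} + \frac{30502}{19917} = \frac{303601}{44100} \cdot \frac{1}{31997} + \frac{30502}{19917} = \frac{303601}{1411067700} + \frac{30502}{19917} = \frac{4782937089613}{3122692820100}$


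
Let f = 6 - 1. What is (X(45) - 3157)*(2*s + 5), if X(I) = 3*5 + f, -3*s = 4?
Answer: -21959/3 ≈ -7319.7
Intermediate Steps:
s = -4/3 (s = -⅓*4 = -4/3 ≈ -1.3333)
f = 5
X(I) = 20 (X(I) = 3*5 + 5 = 15 + 5 = 20)
(X(45) - 3157)*(2*s + 5) = (20 - 3157)*(2*(-4/3) + 5) = -3137*(-8/3 + 5) = -3137*7/3 = -21959/3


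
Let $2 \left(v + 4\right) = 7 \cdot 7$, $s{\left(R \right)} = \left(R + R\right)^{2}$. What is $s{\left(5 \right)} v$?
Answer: $2050$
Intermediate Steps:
$s{\left(R \right)} = 4 R^{2}$ ($s{\left(R \right)} = \left(2 R\right)^{2} = 4 R^{2}$)
$v = \frac{41}{2}$ ($v = -4 + \frac{7 \cdot 7}{2} = -4 + \frac{1}{2} \cdot 49 = -4 + \frac{49}{2} = \frac{41}{2} \approx 20.5$)
$s{\left(5 \right)} v = 4 \cdot 5^{2} \cdot \frac{41}{2} = 4 \cdot 25 \cdot \frac{41}{2} = 100 \cdot \frac{41}{2} = 2050$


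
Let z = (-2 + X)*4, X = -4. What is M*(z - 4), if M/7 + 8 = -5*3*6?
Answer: 19208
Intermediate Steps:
z = -24 (z = (-2 - 4)*4 = -6*4 = -24)
M = -686 (M = -56 + 7*(-5*3*6) = -56 + 7*(-15*6) = -56 + 7*(-90) = -56 - 630 = -686)
M*(z - 4) = -686*(-24 - 4) = -686*(-28) = 19208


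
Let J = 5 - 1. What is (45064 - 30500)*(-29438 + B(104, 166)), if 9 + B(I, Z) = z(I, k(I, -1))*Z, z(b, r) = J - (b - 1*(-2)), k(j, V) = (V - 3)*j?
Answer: -675463756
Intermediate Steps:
J = 4
k(j, V) = j*(-3 + V) (k(j, V) = (-3 + V)*j = j*(-3 + V))
z(b, r) = 2 - b (z(b, r) = 4 - (b - 1*(-2)) = 4 - (b + 2) = 4 - (2 + b) = 4 + (-2 - b) = 2 - b)
B(I, Z) = -9 + Z*(2 - I) (B(I, Z) = -9 + (2 - I)*Z = -9 + Z*(2 - I))
(45064 - 30500)*(-29438 + B(104, 166)) = (45064 - 30500)*(-29438 + (-9 - 1*166*(-2 + 104))) = 14564*(-29438 + (-9 - 1*166*102)) = 14564*(-29438 + (-9 - 16932)) = 14564*(-29438 - 16941) = 14564*(-46379) = -675463756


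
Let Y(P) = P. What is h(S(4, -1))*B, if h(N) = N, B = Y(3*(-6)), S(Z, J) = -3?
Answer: 54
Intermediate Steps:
B = -18 (B = 3*(-6) = -18)
h(S(4, -1))*B = -3*(-18) = 54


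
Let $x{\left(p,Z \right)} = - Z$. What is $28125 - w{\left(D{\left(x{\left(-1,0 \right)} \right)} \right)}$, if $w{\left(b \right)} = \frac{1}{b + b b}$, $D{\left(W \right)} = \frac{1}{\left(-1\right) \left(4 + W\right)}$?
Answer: $\frac{84391}{3} \approx 28130.0$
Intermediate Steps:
$D{\left(W \right)} = \frac{1}{-4 - W}$
$w{\left(b \right)} = \frac{1}{b + b^{2}}$
$28125 - w{\left(D{\left(x{\left(-1,0 \right)} \right)} \right)} = 28125 - \frac{1}{- \frac{1}{4 - 0} \left(1 - \frac{1}{4 - 0}\right)} = 28125 - \frac{1}{- \frac{1}{4 + 0} \left(1 - \frac{1}{4 + 0}\right)} = 28125 - \frac{1}{- \frac{1}{4} \left(1 - \frac{1}{4}\right)} = 28125 - \frac{1}{\left(-1\right) \frac{1}{4} \left(1 - \frac{1}{4}\right)} = 28125 - \frac{1}{\left(- \frac{1}{4}\right) \left(1 - \frac{1}{4}\right)} = 28125 - - \frac{4}{\frac{3}{4}} = 28125 - \left(-4\right) \frac{4}{3} = 28125 - - \frac{16}{3} = 28125 + \frac{16}{3} = \frac{84391}{3}$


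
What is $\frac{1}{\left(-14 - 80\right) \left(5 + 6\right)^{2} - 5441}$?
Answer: $- \frac{1}{16815} \approx -5.9471 \cdot 10^{-5}$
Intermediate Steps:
$\frac{1}{\left(-14 - 80\right) \left(5 + 6\right)^{2} - 5441} = \frac{1}{- 94 \cdot 11^{2} - 5441} = \frac{1}{\left(-94\right) 121 - 5441} = \frac{1}{-11374 - 5441} = \frac{1}{-16815} = - \frac{1}{16815}$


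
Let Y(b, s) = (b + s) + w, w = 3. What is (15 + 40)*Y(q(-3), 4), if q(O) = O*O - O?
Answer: 1045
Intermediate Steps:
q(O) = O**2 - O
Y(b, s) = 3 + b + s (Y(b, s) = (b + s) + 3 = 3 + b + s)
(15 + 40)*Y(q(-3), 4) = (15 + 40)*(3 - 3*(-1 - 3) + 4) = 55*(3 - 3*(-4) + 4) = 55*(3 + 12 + 4) = 55*19 = 1045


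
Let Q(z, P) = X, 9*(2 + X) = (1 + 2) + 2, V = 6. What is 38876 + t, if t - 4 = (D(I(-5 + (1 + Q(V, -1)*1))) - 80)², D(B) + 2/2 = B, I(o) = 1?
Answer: 45280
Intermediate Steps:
X = -13/9 (X = -2 + ((1 + 2) + 2)/9 = -2 + (3 + 2)/9 = -2 + (⅑)*5 = -2 + 5/9 = -13/9 ≈ -1.4444)
Q(z, P) = -13/9
D(B) = -1 + B
t = 6404 (t = 4 + ((-1 + 1) - 80)² = 4 + (0 - 80)² = 4 + (-80)² = 4 + 6400 = 6404)
38876 + t = 38876 + 6404 = 45280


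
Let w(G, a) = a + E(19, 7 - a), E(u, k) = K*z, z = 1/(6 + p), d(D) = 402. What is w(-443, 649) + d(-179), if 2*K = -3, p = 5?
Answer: 23119/22 ≈ 1050.9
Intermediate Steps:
K = -3/2 (K = (1/2)*(-3) = -3/2 ≈ -1.5000)
z = 1/11 (z = 1/(6 + 5) = 1/11 ≈ 0.090909)
E(u, k) = -3/22 (E(u, k) = -3/2*1/11 = -3/22)
w(G, a) = -3/22 + a (w(G, a) = a - 3/22 = -3/22 + a)
w(-443, 649) + d(-179) = (-3/22 + 649) + 402 = 14275/22 + 402 = 23119/22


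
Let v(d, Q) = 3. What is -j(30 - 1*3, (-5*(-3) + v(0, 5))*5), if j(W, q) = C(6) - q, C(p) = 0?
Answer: 90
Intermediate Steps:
j(W, q) = -q (j(W, q) = 0 - q = -q)
-j(30 - 1*3, (-5*(-3) + v(0, 5))*5) = -(-1)*(-5*(-3) + 3)*5 = -(-1)*(15 + 3)*5 = -(-1)*18*5 = -(-1)*90 = -1*(-90) = 90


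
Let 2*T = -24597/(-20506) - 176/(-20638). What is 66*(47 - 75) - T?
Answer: -782334447115/423202828 ≈ -1848.6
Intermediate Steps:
T = 255620971/423202828 (T = (-24597/(-20506) - 176/(-20638))/2 = (-24597*(-1/20506) - 176*(-1/20638))/2 = (24597/20506 + 88/10319)/2 = (½)*(255620971/211601414) = 255620971/423202828 ≈ 0.60402)
66*(47 - 75) - T = 66*(47 - 75) - 1*255620971/423202828 = 66*(-28) - 255620971/423202828 = -1848 - 255620971/423202828 = -782334447115/423202828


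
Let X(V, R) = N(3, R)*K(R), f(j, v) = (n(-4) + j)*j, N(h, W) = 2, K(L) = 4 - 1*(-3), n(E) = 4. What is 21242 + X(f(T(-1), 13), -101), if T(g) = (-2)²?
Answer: 21256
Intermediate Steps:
K(L) = 7 (K(L) = 4 + 3 = 7)
T(g) = 4
f(j, v) = j*(4 + j) (f(j, v) = (4 + j)*j = j*(4 + j))
X(V, R) = 14 (X(V, R) = 2*7 = 14)
21242 + X(f(T(-1), 13), -101) = 21242 + 14 = 21256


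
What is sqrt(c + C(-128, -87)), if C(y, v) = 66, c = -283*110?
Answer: 2*I*sqrt(7766) ≈ 176.25*I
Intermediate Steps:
c = -31130
sqrt(c + C(-128, -87)) = sqrt(-31130 + 66) = sqrt(-31064) = 2*I*sqrt(7766)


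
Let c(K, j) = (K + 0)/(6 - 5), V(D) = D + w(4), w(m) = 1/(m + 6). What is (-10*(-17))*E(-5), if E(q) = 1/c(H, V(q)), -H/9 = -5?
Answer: 34/9 ≈ 3.7778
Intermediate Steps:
w(m) = 1/(6 + m)
V(D) = ⅒ + D (V(D) = D + 1/(6 + 4) = D + 1/10 = D + ⅒ = ⅒ + D)
H = 45 (H = -9*(-5) = 45)
c(K, j) = K (c(K, j) = K/1 = K*1 = K)
E(q) = 1/45
(-10*(-17))*E(-5) = -10*(-17)*(1/45) = 170*(1/45) = 34/9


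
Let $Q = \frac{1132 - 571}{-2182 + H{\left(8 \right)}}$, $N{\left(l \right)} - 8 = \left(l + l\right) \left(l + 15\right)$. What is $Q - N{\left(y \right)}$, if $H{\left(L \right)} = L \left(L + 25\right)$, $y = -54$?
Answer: $- \frac{8094521}{1918} \approx -4220.3$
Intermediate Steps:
$N{\left(l \right)} = 8 + 2 l \left(15 + l\right)$ ($N{\left(l \right)} = 8 + \left(l + l\right) \left(l + 15\right) = 8 + 2 l \left(15 + l\right)$)
$H{\left(L \right)} = L \left(25 + L\right)$
$Q = - \frac{561}{1918}$ ($Q = \frac{1132 - 571}{-2182 + 8 \left(25 + 8\right)} = \frac{561}{-2182 + 8 \cdot 33} = \frac{561}{-2182 + 264} = \frac{561}{-1918} = 561 \left(- \frac{1}{1918}\right) = - \frac{561}{1918} \approx -0.29249$)
$Q - N{\left(y \right)} = - \frac{561}{1918} - \left(8 + 2 \left(-54\right)^{2} + 30 \left(-54\right)\right) = - \frac{561}{1918} - \left(8 + 2 \cdot 2916 - 1620\right) = - \frac{561}{1918} - \left(8 + 5832 - 1620\right) = - \frac{561}{1918} - 4220 = - \frac{8094521}{1918}$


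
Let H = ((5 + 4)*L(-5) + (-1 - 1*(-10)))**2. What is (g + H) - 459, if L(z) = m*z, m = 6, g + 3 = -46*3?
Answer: 67521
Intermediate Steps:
g = -141 (g = -3 - 46*3 = -3 - 138 = -141)
L(z) = 6*z
H = 68121 (H = ((5 + 4)*(6*(-5)) + (-1 - 1*(-10)))**2 = (9*(-30) + (-1 + 10))**2 = (-270 + 9)**2 = (-261)**2 = 68121)
(g + H) - 459 = (-141 + 68121) - 459 = 67980 - 459 = 67521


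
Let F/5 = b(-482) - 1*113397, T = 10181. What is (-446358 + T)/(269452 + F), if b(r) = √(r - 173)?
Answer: 129777051341/88525902464 + 2180885*I*√655/88525902464 ≈ 1.466 + 0.0006305*I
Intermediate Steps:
b(r) = √(-173 + r)
F = -566985 + 5*I*√655 (F = 5*(√(-173 - 482) - 1*113397) = 5*(√(-655) - 113397) = 5*(I*√655 - 113397) = 5*(-113397 + I*√655) = -566985 + 5*I*√655 ≈ -5.6699e+5 + 127.96*I)
(-446358 + T)/(269452 + F) = (-446358 + 10181)/(269452 + (-566985 + 5*I*√655)) = -436177/(-297533 + 5*I*√655)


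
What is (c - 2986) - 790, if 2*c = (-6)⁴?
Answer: -3128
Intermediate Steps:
c = 648 (c = (½)*(-6)⁴ = (½)*1296 = 648)
(c - 2986) - 790 = (648 - 2986) - 790 = -2338 - 790 = -3128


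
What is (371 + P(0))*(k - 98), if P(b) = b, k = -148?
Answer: -91266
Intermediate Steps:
(371 + P(0))*(k - 98) = (371 + 0)*(-148 - 98) = 371*(-246) = -91266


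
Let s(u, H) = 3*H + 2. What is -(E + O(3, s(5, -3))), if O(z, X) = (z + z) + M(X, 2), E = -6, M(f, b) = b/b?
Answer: -1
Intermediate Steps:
M(f, b) = 1
s(u, H) = 2 + 3*H
O(z, X) = 1 + 2*z (O(z, X) = (z + z) + 1 = 2*z + 1 = 1 + 2*z)
-(E + O(3, s(5, -3))) = -(-6 + (1 + 2*3)) = -(-6 + (1 + 6)) = -(-6 + 7) = -1*1 = -1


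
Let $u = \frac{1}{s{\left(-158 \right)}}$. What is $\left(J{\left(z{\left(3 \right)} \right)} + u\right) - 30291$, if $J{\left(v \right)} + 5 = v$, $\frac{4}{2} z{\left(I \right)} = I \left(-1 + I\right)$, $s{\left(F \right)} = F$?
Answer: $- \frac{4786295}{158} \approx -30293.0$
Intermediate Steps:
$z{\left(I \right)} = \frac{I \left(-1 + I\right)}{2}$
$J{\left(v \right)} = -5 + v$
$u = - \frac{1}{158}$ ($u = \frac{1}{-158} = - \frac{1}{158} \approx -0.0063291$)
$\left(J{\left(z{\left(3 \right)} \right)} + u\right) - 30291 = \left(\left(-5 + \frac{1}{2} \cdot 3 \left(-1 + 3\right)\right) - \frac{1}{158}\right) - 30291 = \left(\left(-5 + \frac{1}{2} \cdot 3 \cdot 2\right) - \frac{1}{158}\right) - 30291 = \left(\left(-5 + 3\right) - \frac{1}{158}\right) - 30291 = \left(-2 - \frac{1}{158}\right) - 30291 = - \frac{317}{158} - 30291 = - \frac{4786295}{158}$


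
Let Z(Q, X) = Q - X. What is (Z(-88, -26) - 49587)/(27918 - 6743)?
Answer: -49649/21175 ≈ -2.3447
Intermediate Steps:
(Z(-88, -26) - 49587)/(27918 - 6743) = ((-88 - 1*(-26)) - 49587)/(27918 - 6743) = ((-88 + 26) - 49587)/21175 = (-62 - 49587)*(1/21175) = -49649*1/21175 = -49649/21175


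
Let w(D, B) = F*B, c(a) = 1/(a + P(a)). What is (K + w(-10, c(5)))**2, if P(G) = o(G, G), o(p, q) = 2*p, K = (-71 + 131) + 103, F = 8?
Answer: 6017209/225 ≈ 26743.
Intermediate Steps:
K = 163 (K = 60 + 103 = 163)
P(G) = 2*G
c(a) = 1/(3*a) (c(a) = 1/(a + 2*a) = 1/(3*a))
w(D, B) = 8*B
(K + w(-10, c(5)))**2 = (163 + 8*((1/3)/5))**2 = (163 + 8*((1/3)*(1/5)))**2 = (163 + 8*(1/15))**2 = (163 + 8/15)**2 = (2453/15)**2 = 6017209/225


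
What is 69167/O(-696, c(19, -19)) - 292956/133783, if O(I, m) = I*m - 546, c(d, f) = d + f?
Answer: -103443107/802698 ≈ -128.87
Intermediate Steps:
O(I, m) = -546 + I*m
69167/O(-696, c(19, -19)) - 292956/133783 = 69167/(-546 - 696*(19 - 19)) - 292956/133783 = 69167/(-546 - 696*0) - 292956*1/133783 = 69167/(-546 + 0) - 292956/133783 = 69167/(-546) - 292956/133783 = 69167*(-1/546) - 292956/133783 = -9881/78 - 292956/133783 = -103443107/802698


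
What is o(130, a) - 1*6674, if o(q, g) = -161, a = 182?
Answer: -6835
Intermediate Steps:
o(130, a) - 1*6674 = -161 - 1*6674 = -161 - 6674 = -6835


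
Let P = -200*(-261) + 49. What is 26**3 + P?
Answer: 69825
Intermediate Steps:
P = 52249 (P = 52200 + 49 = 52249)
26**3 + P = 26**3 + 52249 = 17576 + 52249 = 69825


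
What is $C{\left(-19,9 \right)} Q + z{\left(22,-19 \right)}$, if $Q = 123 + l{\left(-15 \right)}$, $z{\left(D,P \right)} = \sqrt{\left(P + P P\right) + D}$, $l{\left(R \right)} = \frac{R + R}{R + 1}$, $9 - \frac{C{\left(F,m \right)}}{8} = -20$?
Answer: $\frac{203232}{7} + 2 \sqrt{91} \approx 29052.0$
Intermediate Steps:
$C{\left(F,m \right)} = 232$ ($C{\left(F,m \right)} = 72 - -160 = 72 + 160 = 232$)
$l{\left(R \right)} = \frac{2 R}{1 + R}$
$z{\left(D,P \right)} = \sqrt{D + P + P^{2}}$ ($z{\left(D,P \right)} = \sqrt{\left(P + P^{2}\right) + D} = \sqrt{D + P + P^{2}}$)
$Q = \frac{876}{7}$ ($Q = 123 + 2 \left(-15\right) \frac{1}{1 - 15} = 123 + 2 \left(-15\right) \frac{1}{-14} = 123 + 2 \left(-15\right) \left(- \frac{1}{14}\right) = 123 + \frac{15}{7} = \frac{876}{7} \approx 125.14$)
$C{\left(-19,9 \right)} Q + z{\left(22,-19 \right)} = 232 \cdot \frac{876}{7} + \sqrt{22 - 19 + \left(-19\right)^{2}} = \frac{203232}{7} + \sqrt{22 - 19 + 361} = \frac{203232}{7} + \sqrt{364} = \frac{203232}{7} + 2 \sqrt{91}$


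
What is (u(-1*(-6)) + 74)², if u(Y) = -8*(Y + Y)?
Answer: 484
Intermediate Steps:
u(Y) = -16*Y
(u(-1*(-6)) + 74)² = (-(-16)*(-6) + 74)² = (-16*6 + 74)² = (-96 + 74)² = (-22)² = 484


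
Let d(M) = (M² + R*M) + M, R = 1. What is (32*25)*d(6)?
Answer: 38400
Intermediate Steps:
d(M) = M² + 2*M (d(M) = (M² + 1*M) + M = (M² + M) + M = (M + M²) + M = M² + 2*M)
(32*25)*d(6) = (32*25)*(6*(2 + 6)) = 800*(6*8) = 800*48 = 38400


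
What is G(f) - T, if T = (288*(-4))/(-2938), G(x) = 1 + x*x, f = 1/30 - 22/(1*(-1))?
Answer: 642640649/1322100 ≈ 486.08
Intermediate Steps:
f = 661/30 (f = 1*(1/30) - 22/(-1) = 1/30 - 22*(-1) = 1/30 + 22 = 661/30 ≈ 22.033)
G(x) = 1 + x²
T = 576/1469 (T = -1152*(-1/2938) = 576/1469 ≈ 0.39210)
G(f) - T = (1 + (661/30)²) - 1*576/1469 = (1 + 436921/900) - 576/1469 = 437821/900 - 576/1469 = 642640649/1322100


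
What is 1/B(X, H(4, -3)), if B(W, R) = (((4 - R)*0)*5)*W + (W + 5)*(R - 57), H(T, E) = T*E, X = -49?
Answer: 1/3036 ≈ 0.00032938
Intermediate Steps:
H(T, E) = E*T
B(W, R) = (-57 + R)*(5 + W) (B(W, R) = (0*5)*W + (5 + W)*(-57 + R) = 0*W + (-57 + R)*(5 + W) = 0 + (-57 + R)*(5 + W) = (-57 + R)*(5 + W))
1/B(X, H(4, -3)) = 1/(-285 - 57*(-49) + 5*(-3*4) - 3*4*(-49)) = 1/(-285 + 2793 + 5*(-12) - 12*(-49)) = 1/(-285 + 2793 - 60 + 588) = 1/3036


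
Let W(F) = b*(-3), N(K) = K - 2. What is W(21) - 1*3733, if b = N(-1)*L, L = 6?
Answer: -3679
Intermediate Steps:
N(K) = -2 + K
b = -18 (b = (-2 - 1)*6 = -3*6 = -18)
W(F) = 54 (W(F) = -18*(-3) = 54)
W(21) - 1*3733 = 54 - 1*3733 = 54 - 3733 = -3679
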